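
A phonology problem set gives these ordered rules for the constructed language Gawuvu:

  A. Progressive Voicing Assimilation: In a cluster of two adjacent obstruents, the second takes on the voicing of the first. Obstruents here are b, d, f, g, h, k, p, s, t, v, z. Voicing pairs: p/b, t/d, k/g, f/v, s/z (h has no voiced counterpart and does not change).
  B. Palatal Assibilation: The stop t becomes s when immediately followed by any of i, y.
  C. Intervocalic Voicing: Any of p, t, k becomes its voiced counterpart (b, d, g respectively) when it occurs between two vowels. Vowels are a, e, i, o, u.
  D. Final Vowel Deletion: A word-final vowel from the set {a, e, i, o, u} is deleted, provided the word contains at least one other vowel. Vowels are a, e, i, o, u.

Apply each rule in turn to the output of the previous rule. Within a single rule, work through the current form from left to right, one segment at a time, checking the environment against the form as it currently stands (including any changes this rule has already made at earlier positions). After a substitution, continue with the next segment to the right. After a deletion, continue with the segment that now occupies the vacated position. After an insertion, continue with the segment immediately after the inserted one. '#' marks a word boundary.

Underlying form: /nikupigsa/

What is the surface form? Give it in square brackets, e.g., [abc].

A Progressive Voicing Assimilation: [nikupigsa] → [nikupigza]
B Palatal Assibilation: no change — [nikupigza]
C Intervocalic Voicing: [nikupigza] → [nigubigza]
D Final Vowel Deletion: [nigubigza] → [nigubigz]

[nigubigz]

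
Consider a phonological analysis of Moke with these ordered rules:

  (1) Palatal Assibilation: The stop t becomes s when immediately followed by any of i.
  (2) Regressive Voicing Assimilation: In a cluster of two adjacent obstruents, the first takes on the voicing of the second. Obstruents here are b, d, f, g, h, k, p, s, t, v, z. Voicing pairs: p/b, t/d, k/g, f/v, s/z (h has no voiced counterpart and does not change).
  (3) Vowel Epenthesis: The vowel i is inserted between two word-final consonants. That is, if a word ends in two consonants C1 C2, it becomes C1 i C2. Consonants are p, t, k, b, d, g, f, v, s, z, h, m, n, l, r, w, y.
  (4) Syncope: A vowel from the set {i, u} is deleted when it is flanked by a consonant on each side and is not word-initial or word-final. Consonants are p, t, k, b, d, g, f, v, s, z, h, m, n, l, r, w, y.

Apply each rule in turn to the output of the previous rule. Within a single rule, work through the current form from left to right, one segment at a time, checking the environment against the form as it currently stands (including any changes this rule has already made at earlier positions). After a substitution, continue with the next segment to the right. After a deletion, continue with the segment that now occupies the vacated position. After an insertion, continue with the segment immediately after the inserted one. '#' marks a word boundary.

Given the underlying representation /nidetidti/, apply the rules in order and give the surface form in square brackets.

(1) Palatal Assibilation: [nidetidti] → [nidesidsi]
(2) Regressive Voicing Assimilation: [nidesidsi] → [nidesitsi]
(3) Vowel Epenthesis: no change — [nidesitsi]
(4) Syncope: [nidesitsi] → [ndestsi]

[ndestsi]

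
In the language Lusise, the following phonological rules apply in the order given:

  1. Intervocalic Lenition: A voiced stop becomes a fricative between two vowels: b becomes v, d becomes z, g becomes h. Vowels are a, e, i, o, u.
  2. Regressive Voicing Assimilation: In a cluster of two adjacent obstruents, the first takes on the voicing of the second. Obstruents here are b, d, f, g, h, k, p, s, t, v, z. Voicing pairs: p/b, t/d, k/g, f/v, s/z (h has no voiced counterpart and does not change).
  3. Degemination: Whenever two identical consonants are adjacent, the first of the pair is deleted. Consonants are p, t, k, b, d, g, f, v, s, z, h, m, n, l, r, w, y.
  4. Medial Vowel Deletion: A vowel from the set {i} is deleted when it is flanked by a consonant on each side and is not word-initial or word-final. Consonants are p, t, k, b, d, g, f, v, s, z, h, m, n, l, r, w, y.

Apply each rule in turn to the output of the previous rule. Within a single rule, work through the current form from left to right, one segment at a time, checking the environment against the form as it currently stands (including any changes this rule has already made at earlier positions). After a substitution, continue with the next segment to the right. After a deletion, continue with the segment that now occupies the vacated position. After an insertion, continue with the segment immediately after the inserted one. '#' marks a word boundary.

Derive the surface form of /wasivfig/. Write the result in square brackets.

1 Intervocalic Lenition: no change — [wasivfig]
2 Regressive Voicing Assimilation: [wasivfig] → [wasiffig]
3 Degemination: [wasiffig] → [wasifig]
4 Medial Vowel Deletion: [wasifig] → [wasfg]

[wasfg]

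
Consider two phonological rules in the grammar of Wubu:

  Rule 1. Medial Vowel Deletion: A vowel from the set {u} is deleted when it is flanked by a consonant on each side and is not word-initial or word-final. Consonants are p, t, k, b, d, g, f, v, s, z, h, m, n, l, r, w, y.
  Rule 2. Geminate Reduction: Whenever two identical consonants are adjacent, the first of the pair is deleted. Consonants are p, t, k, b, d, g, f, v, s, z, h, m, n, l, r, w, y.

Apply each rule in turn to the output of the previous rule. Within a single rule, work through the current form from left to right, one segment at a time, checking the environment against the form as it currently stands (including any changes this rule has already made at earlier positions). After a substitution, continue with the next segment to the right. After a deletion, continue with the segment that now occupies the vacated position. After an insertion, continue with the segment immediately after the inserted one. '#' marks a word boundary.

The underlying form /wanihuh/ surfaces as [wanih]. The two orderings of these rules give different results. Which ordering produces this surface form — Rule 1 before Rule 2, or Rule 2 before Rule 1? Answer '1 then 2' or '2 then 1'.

1 then 2

Order 1 then 2:
  1 Medial Vowel Deletion: [wanihuh] → [wanihh]
  2 Geminate Reduction: [wanihh] → [wanih]
  result: [wanih]
Order 2 then 1:
  2 Geminate Reduction: no change — [wanihuh]
  1 Medial Vowel Deletion: [wanihuh] → [wanihh]
  result: [wanihh]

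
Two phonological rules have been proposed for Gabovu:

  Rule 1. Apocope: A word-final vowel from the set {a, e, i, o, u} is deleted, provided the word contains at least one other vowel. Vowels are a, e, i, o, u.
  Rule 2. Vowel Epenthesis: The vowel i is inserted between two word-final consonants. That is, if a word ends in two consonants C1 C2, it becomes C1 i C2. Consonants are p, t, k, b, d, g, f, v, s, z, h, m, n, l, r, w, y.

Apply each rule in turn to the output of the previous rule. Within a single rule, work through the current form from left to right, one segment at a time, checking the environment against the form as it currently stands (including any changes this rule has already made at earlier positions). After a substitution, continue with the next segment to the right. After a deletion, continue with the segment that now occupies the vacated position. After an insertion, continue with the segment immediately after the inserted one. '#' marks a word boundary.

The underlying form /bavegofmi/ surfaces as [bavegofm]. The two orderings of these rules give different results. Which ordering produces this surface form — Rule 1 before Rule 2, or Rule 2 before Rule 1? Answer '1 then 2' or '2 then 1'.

2 then 1

Order 1 then 2:
  1 Apocope: [bavegofmi] → [bavegofm]
  2 Vowel Epenthesis: [bavegofm] → [bavegofim]
  result: [bavegofim]
Order 2 then 1:
  2 Vowel Epenthesis: no change — [bavegofmi]
  1 Apocope: [bavegofmi] → [bavegofm]
  result: [bavegofm]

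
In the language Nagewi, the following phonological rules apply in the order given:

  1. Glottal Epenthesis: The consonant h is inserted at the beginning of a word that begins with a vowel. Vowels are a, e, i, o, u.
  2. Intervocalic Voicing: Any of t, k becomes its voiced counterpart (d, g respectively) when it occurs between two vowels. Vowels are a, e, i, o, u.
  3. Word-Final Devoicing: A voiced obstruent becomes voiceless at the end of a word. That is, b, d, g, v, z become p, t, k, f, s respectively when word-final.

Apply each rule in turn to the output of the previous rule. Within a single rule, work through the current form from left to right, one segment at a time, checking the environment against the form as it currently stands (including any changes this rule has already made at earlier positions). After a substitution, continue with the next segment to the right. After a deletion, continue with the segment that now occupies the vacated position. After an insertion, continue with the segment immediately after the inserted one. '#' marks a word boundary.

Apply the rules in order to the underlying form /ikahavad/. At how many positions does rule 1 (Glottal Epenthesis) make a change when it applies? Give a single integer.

1 Glottal Epenthesis: [ikahavad] → [hikahavad]
2 Intervocalic Voicing: [hikahavad] → [higahavad]
3 Word-Final Devoicing: [higahavad] → [higahavat]
Rule 1 changed 1 position(s).

1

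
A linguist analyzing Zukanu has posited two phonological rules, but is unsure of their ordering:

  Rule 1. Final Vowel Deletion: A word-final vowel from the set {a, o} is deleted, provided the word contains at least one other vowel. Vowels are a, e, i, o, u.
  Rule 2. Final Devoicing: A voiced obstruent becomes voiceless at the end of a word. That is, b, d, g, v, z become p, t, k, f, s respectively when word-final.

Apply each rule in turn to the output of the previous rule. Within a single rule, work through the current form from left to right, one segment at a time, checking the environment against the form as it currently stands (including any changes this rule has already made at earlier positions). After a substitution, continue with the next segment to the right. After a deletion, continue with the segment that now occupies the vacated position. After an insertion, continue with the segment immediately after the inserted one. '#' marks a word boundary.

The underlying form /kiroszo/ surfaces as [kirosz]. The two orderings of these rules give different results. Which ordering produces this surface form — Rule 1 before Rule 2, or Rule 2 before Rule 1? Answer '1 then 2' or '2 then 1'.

2 then 1

Order 1 then 2:
  1 Final Vowel Deletion: [kiroszo] → [kirosz]
  2 Final Devoicing: [kirosz] → [kiross]
  result: [kiross]
Order 2 then 1:
  2 Final Devoicing: no change — [kiroszo]
  1 Final Vowel Deletion: [kiroszo] → [kirosz]
  result: [kirosz]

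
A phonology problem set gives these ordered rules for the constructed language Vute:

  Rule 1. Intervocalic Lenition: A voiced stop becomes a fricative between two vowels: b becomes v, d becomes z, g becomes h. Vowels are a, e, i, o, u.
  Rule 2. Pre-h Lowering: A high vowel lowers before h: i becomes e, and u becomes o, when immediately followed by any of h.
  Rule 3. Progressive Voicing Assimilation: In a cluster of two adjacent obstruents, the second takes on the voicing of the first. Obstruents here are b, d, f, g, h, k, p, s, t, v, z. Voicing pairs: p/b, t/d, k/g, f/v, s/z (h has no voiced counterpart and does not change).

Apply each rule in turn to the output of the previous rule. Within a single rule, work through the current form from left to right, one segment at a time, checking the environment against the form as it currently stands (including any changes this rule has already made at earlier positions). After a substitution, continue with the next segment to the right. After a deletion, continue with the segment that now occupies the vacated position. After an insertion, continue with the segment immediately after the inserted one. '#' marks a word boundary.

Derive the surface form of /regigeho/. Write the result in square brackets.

[reheheho]

Rule 1 Intervocalic Lenition: [regigeho] → [rehiheho]
Rule 2 Pre-h Lowering: [rehiheho] → [reheheho]
Rule 3 Progressive Voicing Assimilation: no change — [reheheho]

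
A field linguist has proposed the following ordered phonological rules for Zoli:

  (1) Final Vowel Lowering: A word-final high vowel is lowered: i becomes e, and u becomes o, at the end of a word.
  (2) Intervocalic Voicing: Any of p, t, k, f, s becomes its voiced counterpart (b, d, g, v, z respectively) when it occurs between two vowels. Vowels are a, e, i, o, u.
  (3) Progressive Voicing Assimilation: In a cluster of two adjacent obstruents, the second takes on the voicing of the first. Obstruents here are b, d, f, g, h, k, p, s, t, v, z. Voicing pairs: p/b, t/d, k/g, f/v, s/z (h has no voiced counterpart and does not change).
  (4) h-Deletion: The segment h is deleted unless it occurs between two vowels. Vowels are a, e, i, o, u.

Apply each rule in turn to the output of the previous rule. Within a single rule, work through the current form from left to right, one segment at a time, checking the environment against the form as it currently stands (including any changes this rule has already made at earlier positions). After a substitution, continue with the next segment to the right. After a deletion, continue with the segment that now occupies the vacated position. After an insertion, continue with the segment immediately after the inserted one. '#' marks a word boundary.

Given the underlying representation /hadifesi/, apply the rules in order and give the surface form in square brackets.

(1) Final Vowel Lowering: [hadifesi] → [hadifese]
(2) Intervocalic Voicing: [hadifese] → [hadiveze]
(3) Progressive Voicing Assimilation: no change — [hadiveze]
(4) h-Deletion: [hadiveze] → [adiveze]

[adiveze]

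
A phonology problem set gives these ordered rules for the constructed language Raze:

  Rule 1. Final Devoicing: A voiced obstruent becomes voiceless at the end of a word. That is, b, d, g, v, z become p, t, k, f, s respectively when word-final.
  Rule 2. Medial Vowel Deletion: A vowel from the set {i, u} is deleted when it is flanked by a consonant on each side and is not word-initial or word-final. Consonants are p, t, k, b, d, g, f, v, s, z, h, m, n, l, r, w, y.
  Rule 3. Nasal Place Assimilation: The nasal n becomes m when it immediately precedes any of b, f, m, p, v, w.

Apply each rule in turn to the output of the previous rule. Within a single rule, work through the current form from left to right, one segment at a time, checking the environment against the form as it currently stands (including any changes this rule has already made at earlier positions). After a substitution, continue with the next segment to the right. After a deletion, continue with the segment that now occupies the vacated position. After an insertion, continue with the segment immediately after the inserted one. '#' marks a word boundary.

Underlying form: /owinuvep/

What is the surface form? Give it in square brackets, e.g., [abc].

[owmvep]

Rule 1 Final Devoicing: no change — [owinuvep]
Rule 2 Medial Vowel Deletion: [owinuvep] → [ownvep]
Rule 3 Nasal Place Assimilation: [ownvep] → [owmvep]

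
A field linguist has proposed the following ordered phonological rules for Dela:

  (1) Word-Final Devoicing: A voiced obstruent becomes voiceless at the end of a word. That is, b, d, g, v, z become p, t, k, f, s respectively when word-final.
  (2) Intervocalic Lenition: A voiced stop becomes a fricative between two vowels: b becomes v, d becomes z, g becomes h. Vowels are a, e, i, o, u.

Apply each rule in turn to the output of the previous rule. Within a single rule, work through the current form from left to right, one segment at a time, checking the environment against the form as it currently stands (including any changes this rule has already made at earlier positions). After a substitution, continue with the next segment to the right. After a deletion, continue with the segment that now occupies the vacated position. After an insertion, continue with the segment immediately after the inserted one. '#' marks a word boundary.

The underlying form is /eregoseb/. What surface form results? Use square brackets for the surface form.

(1) Word-Final Devoicing: [eregoseb] → [eregosep]
(2) Intervocalic Lenition: [eregosep] → [erehosep]

[erehosep]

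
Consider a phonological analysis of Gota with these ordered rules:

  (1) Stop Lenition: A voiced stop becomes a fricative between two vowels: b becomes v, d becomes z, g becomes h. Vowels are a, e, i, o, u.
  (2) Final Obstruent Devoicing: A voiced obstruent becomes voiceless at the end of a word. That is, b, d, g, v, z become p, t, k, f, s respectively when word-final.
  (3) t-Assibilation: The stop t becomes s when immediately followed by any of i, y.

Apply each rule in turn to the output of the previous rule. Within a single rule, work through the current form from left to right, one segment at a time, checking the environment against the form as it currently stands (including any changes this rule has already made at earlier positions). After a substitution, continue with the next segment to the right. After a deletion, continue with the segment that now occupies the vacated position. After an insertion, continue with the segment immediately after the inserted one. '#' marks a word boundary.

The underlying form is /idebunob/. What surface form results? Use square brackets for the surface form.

[izevunop]

(1) Stop Lenition: [idebunob] → [izevunob]
(2) Final Obstruent Devoicing: [izevunob] → [izevunop]
(3) t-Assibilation: no change — [izevunop]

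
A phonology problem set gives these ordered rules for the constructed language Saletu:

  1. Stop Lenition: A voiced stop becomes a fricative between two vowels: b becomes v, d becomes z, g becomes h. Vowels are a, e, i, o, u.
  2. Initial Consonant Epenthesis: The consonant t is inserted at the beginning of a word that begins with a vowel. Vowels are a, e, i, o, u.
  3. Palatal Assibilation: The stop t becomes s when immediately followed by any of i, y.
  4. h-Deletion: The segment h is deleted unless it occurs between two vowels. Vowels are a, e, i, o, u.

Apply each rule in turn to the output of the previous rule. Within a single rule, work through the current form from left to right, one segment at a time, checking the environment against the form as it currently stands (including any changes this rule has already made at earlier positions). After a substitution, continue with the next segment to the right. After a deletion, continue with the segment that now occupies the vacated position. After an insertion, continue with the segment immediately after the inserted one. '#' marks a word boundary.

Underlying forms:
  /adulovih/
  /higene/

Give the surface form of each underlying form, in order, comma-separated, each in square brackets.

[tazulovi], [ihene]

/adulovih/:
  1 Stop Lenition: [adulovih] → [azulovih]
  2 Initial Consonant Epenthesis: [azulovih] → [tazulovih]
  3 Palatal Assibilation: no change — [tazulovih]
  4 h-Deletion: [tazulovih] → [tazulovi]
/higene/:
  1 Stop Lenition: [higene] → [hihene]
  2 Initial Consonant Epenthesis: no change — [hihene]
  3 Palatal Assibilation: no change — [hihene]
  4 h-Deletion: [hihene] → [ihene]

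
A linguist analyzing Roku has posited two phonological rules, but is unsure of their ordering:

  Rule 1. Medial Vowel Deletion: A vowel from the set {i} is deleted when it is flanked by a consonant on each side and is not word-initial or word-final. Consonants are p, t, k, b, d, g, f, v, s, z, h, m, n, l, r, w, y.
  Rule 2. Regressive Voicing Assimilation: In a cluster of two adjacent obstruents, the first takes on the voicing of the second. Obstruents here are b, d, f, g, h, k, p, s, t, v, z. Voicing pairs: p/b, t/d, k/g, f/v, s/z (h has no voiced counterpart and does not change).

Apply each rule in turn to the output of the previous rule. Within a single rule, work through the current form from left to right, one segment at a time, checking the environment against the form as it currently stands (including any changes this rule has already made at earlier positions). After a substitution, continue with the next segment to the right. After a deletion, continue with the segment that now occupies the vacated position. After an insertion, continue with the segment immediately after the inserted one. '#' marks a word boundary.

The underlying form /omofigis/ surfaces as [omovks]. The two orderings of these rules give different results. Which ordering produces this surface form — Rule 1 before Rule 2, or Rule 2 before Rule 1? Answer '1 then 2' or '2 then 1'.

1 then 2

Order 1 then 2:
  1 Medial Vowel Deletion: [omofigis] → [omofgs]
  2 Regressive Voicing Assimilation: [omofgs] → [omovks]
  result: [omovks]
Order 2 then 1:
  2 Regressive Voicing Assimilation: no change — [omofigis]
  1 Medial Vowel Deletion: [omofigis] → [omofgs]
  result: [omofgs]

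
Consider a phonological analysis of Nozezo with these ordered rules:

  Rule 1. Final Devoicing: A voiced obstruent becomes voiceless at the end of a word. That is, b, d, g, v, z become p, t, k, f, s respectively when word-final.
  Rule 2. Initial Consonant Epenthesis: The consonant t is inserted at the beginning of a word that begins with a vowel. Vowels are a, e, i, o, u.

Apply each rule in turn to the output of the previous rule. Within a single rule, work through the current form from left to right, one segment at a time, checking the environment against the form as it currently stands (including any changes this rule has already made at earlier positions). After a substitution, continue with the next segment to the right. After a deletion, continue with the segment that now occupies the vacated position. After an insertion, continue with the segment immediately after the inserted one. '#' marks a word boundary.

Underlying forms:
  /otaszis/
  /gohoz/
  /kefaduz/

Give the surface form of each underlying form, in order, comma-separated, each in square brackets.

/otaszis/:
  Rule 1 Final Devoicing: no change — [otaszis]
  Rule 2 Initial Consonant Epenthesis: [otaszis] → [totaszis]
/gohoz/:
  Rule 1 Final Devoicing: [gohoz] → [gohos]
  Rule 2 Initial Consonant Epenthesis: no change — [gohos]
/kefaduz/:
  Rule 1 Final Devoicing: [kefaduz] → [kefadus]
  Rule 2 Initial Consonant Epenthesis: no change — [kefadus]

[totaszis], [gohos], [kefadus]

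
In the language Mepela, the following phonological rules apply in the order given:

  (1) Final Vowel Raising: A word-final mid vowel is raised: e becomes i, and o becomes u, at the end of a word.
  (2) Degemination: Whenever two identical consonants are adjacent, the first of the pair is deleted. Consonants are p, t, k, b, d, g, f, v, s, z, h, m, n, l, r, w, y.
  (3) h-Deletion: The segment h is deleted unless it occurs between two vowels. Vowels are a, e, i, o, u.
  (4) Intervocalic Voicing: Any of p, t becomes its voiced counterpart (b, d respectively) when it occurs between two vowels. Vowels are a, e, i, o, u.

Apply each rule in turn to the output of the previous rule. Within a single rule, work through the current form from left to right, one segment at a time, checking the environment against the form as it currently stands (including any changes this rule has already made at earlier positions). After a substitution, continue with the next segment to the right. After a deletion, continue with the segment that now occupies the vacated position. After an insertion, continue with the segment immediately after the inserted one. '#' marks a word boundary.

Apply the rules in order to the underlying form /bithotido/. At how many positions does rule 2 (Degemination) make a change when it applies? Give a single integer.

0

(1) Final Vowel Raising: [bithotido] → [bithotidu]
(2) Degemination: no change — [bithotidu]
(3) h-Deletion: [bithotidu] → [bitotidu]
(4) Intervocalic Voicing: [bitotidu] → [bidodidu]
Rule 2 changed 0 position(s).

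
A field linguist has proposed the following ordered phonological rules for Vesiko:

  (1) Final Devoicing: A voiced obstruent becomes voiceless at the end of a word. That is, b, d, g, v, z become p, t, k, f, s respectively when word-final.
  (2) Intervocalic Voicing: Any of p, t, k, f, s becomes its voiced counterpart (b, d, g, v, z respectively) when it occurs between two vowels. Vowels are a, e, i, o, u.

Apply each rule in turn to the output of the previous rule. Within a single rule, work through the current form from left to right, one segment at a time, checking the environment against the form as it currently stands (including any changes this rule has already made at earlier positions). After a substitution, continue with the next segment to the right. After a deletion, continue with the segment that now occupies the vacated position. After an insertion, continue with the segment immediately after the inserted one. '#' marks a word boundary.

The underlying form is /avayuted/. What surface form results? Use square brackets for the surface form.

[avayudet]

(1) Final Devoicing: [avayuted] → [avayutet]
(2) Intervocalic Voicing: [avayutet] → [avayudet]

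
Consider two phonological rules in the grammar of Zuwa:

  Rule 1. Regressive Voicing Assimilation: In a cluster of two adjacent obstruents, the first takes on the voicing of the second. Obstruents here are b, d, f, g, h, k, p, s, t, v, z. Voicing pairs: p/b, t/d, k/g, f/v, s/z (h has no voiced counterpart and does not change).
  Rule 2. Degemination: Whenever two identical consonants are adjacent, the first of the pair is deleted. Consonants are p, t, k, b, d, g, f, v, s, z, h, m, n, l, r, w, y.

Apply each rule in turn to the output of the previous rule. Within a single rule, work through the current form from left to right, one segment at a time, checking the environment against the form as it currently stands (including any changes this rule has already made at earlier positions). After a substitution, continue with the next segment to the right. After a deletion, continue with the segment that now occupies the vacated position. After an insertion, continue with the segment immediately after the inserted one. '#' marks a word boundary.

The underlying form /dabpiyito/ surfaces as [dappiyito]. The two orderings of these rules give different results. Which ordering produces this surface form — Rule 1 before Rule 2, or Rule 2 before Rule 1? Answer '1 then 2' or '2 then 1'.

2 then 1

Order 1 then 2:
  1 Regressive Voicing Assimilation: [dabpiyito] → [dappiyito]
  2 Degemination: [dappiyito] → [dapiyito]
  result: [dapiyito]
Order 2 then 1:
  2 Degemination: no change — [dabpiyito]
  1 Regressive Voicing Assimilation: [dabpiyito] → [dappiyito]
  result: [dappiyito]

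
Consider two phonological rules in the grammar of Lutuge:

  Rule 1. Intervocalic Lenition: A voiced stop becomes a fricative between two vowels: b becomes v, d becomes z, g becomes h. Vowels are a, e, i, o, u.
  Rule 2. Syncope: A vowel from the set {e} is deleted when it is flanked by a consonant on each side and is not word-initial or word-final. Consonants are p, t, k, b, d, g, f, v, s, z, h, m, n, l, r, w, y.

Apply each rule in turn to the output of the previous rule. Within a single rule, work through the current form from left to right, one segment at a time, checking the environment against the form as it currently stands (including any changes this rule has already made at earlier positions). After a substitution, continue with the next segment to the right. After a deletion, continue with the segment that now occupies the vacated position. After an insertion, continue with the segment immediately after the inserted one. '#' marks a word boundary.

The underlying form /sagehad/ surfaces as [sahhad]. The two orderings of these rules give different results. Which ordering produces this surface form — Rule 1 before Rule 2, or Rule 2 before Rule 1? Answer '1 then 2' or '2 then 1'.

1 then 2

Order 1 then 2:
  1 Intervocalic Lenition: [sagehad] → [sahehad]
  2 Syncope: [sahehad] → [sahhad]
  result: [sahhad]
Order 2 then 1:
  2 Syncope: [sagehad] → [saghad]
  1 Intervocalic Lenition: no change — [saghad]
  result: [saghad]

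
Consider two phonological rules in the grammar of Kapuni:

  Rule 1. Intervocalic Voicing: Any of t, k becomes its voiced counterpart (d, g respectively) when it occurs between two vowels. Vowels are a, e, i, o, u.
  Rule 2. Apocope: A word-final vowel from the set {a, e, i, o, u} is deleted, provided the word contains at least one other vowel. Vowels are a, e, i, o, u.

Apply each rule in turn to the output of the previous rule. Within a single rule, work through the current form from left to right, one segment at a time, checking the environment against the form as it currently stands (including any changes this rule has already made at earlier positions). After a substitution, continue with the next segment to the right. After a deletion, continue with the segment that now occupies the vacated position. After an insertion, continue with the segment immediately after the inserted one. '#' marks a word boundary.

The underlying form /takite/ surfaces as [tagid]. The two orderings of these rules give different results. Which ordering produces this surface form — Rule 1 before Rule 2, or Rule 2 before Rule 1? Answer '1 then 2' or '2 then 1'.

1 then 2

Order 1 then 2:
  1 Intervocalic Voicing: [takite] → [tagide]
  2 Apocope: [tagide] → [tagid]
  result: [tagid]
Order 2 then 1:
  2 Apocope: [takite] → [takit]
  1 Intervocalic Voicing: [takit] → [tagit]
  result: [tagit]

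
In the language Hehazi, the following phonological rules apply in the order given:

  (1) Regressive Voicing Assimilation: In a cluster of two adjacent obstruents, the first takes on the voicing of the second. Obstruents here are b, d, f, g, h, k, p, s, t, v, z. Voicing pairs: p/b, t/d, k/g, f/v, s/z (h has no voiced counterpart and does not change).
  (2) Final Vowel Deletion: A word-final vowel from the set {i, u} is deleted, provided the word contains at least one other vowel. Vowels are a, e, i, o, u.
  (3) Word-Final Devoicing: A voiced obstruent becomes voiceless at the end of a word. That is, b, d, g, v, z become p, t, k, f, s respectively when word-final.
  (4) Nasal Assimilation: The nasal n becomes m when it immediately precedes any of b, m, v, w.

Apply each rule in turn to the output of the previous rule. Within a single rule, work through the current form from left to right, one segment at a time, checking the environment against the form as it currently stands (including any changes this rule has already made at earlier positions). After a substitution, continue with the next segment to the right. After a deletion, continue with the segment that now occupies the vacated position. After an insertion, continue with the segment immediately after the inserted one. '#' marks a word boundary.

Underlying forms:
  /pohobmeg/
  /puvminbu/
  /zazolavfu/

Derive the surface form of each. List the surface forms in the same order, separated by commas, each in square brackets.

[pohobmek], [puvminp], [zazolaff]

/pohobmeg/:
  (1) Regressive Voicing Assimilation: no change — [pohobmeg]
  (2) Final Vowel Deletion: no change — [pohobmeg]
  (3) Word-Final Devoicing: [pohobmeg] → [pohobmek]
  (4) Nasal Assimilation: no change — [pohobmek]
/puvminbu/:
  (1) Regressive Voicing Assimilation: no change — [puvminbu]
  (2) Final Vowel Deletion: [puvminbu] → [puvminb]
  (3) Word-Final Devoicing: [puvminb] → [puvminp]
  (4) Nasal Assimilation: no change — [puvminp]
/zazolavfu/:
  (1) Regressive Voicing Assimilation: [zazolavfu] → [zazolaffu]
  (2) Final Vowel Deletion: [zazolaffu] → [zazolaff]
  (3) Word-Final Devoicing: no change — [zazolaff]
  (4) Nasal Assimilation: no change — [zazolaff]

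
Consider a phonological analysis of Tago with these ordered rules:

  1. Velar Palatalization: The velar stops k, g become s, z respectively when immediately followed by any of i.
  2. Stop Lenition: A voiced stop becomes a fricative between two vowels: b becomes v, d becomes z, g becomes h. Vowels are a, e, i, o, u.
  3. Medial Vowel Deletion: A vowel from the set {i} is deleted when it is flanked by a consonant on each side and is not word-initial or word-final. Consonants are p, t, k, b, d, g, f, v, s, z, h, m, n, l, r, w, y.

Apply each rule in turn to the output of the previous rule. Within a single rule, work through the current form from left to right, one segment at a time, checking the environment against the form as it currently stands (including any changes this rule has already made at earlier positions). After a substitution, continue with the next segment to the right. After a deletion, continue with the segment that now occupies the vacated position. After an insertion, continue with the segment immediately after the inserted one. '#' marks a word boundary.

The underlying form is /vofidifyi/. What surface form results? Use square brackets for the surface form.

1 Velar Palatalization: no change — [vofidifyi]
2 Stop Lenition: [vofidifyi] → [vofizifyi]
3 Medial Vowel Deletion: [vofizifyi] → [vofzfyi]

[vofzfyi]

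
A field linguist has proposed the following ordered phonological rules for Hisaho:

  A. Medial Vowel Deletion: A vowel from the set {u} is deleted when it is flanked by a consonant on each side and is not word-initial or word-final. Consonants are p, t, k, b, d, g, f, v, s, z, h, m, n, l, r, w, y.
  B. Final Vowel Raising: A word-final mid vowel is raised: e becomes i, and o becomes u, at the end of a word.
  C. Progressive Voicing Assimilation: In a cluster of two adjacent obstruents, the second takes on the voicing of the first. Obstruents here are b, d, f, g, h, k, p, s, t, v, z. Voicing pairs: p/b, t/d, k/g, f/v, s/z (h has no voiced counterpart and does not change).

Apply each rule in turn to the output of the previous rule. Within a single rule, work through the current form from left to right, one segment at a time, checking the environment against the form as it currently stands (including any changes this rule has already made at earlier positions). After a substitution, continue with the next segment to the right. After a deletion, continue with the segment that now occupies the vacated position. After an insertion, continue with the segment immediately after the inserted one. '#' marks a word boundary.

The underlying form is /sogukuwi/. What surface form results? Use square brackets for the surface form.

[soggwi]

A Medial Vowel Deletion: [sogukuwi] → [sogkwi]
B Final Vowel Raising: no change — [sogkwi]
C Progressive Voicing Assimilation: [sogkwi] → [soggwi]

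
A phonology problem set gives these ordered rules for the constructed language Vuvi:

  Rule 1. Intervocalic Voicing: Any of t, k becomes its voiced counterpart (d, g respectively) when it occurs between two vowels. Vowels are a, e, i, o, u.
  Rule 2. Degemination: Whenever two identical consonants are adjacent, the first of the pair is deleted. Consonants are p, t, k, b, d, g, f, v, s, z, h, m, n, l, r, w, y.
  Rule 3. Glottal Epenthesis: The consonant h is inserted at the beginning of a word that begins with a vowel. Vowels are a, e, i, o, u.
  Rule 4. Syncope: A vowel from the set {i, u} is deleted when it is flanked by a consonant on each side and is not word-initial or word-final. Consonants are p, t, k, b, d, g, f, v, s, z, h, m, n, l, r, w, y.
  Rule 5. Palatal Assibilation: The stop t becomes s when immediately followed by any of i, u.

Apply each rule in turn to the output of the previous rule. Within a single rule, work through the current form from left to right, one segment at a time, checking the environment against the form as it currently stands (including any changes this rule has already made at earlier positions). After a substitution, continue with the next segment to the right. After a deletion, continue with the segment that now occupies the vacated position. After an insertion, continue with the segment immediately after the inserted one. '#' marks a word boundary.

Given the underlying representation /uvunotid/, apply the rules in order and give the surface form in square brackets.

[hvnodd]

Rule 1 Intervocalic Voicing: [uvunotid] → [uvunodid]
Rule 2 Degemination: no change — [uvunodid]
Rule 3 Glottal Epenthesis: [uvunodid] → [huvunodid]
Rule 4 Syncope: [huvunodid] → [hvnodd]
Rule 5 Palatal Assibilation: no change — [hvnodd]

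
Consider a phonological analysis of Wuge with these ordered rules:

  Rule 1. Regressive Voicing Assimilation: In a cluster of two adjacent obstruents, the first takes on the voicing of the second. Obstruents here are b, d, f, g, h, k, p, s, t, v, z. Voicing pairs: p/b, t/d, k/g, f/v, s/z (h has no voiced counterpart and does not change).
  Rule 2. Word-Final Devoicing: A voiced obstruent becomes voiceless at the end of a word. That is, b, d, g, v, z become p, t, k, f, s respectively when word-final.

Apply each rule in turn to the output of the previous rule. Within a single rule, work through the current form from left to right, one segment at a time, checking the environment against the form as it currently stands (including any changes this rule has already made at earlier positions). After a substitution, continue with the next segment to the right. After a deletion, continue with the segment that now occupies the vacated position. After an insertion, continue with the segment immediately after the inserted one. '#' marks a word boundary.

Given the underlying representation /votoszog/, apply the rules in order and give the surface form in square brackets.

Rule 1 Regressive Voicing Assimilation: [votoszog] → [votozzog]
Rule 2 Word-Final Devoicing: [votozzog] → [votozzok]

[votozzok]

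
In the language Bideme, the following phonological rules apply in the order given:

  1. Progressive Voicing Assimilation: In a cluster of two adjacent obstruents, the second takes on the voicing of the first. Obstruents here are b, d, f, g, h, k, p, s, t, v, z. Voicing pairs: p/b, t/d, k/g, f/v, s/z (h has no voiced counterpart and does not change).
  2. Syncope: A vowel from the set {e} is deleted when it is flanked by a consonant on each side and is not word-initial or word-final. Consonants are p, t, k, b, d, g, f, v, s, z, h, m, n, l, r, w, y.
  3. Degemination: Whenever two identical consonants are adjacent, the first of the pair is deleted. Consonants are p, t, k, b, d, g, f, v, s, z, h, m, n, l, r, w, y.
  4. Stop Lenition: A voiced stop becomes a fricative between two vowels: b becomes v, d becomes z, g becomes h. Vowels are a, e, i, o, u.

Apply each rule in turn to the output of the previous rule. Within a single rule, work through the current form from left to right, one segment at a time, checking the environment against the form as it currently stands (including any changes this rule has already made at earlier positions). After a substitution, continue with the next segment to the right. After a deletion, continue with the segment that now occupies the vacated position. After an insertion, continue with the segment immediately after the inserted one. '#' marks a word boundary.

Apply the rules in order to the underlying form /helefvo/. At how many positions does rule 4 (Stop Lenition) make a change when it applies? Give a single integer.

0

1 Progressive Voicing Assimilation: [helefvo] → [heleffo]
2 Syncope: [heleffo] → [hlffo]
3 Degemination: [hlffo] → [hlfo]
4 Stop Lenition: no change — [hlfo]
Rule 4 changed 0 position(s).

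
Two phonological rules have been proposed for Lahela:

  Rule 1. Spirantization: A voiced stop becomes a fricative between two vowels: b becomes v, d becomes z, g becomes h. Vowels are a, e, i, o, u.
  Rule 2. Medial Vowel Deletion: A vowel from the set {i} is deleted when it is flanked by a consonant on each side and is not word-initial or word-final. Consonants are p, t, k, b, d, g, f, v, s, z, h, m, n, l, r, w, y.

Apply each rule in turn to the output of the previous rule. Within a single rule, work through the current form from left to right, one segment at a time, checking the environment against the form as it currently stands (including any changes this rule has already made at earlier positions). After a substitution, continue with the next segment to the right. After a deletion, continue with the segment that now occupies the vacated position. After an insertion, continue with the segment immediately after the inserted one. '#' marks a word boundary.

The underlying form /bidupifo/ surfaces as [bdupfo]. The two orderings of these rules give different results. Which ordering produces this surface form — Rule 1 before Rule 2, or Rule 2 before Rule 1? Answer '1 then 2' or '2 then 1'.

Order 1 then 2:
  1 Spirantization: [bidupifo] → [bizupifo]
  2 Medial Vowel Deletion: [bizupifo] → [bzupfo]
  result: [bzupfo]
Order 2 then 1:
  2 Medial Vowel Deletion: [bidupifo] → [bdupfo]
  1 Spirantization: no change — [bdupfo]
  result: [bdupfo]

2 then 1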